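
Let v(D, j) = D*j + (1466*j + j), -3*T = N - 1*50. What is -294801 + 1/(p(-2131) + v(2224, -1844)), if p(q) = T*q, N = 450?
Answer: -5768138863815/19566212 ≈ -2.9480e+5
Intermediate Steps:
T = -400/3 (T = -(450 - 1*50)/3 = -(450 - 50)/3 = -⅓*400 = -400/3 ≈ -133.33)
p(q) = -400*q/3
v(D, j) = 1467*j + D*j (v(D, j) = D*j + 1467*j = 1467*j + D*j)
-294801 + 1/(p(-2131) + v(2224, -1844)) = -294801 + 1/(-400/3*(-2131) - 1844*(1467 + 2224)) = -294801 + 1/(852400/3 - 1844*3691) = -294801 + 1/(852400/3 - 6806204) = -294801 + 1/(-19566212/3) = -294801 - 3/19566212 = -5768138863815/19566212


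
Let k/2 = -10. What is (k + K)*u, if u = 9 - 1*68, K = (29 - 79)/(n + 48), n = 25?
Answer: 89090/73 ≈ 1220.4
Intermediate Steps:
k = -20 (k = 2*(-10) = -20)
K = -50/73 (K = (29 - 79)/(25 + 48) = -50/73 ≈ -0.68493)
u = -59 (u = 9 - 68 = -59)
(k + K)*u = (-20 - 50/73)*(-59) = -1510/73*(-59) = 89090/73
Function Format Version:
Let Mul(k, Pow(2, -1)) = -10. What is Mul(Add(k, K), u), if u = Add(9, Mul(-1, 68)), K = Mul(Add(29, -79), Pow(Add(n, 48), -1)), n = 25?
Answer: Rational(89090, 73) ≈ 1220.4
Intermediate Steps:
k = -20 (k = Mul(2, -10) = -20)
K = Rational(-50, 73) (K = Mul(Add(29, -79), Pow(Add(25, 48), -1)) = Mul(-50, Pow(73, -1)) = Mul(-50, Rational(1, 73)) = Rational(-50, 73) ≈ -0.68493)
u = -59 (u = Add(9, -68) = -59)
Mul(Add(k, K), u) = Mul(Add(-20, Rational(-50, 73)), -59) = Mul(Rational(-1510, 73), -59) = Rational(89090, 73)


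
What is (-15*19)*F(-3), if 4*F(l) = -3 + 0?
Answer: 855/4 ≈ 213.75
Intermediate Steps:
F(l) = -¾ (F(l) = (-3 + 0)/4 = (¼)*(-3) = -¾)
(-15*19)*F(-3) = -15*19*(-¾) = -285*(-¾) = 855/4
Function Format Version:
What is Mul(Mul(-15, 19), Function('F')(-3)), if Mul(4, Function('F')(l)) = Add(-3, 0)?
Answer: Rational(855, 4) ≈ 213.75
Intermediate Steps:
Function('F')(l) = Rational(-3, 4) (Function('F')(l) = Mul(Rational(1, 4), Add(-3, 0)) = Mul(Rational(1, 4), -3) = Rational(-3, 4))
Mul(Mul(-15, 19), Function('F')(-3)) = Mul(Mul(-15, 19), Rational(-3, 4)) = Mul(-285, Rational(-3, 4)) = Rational(855, 4)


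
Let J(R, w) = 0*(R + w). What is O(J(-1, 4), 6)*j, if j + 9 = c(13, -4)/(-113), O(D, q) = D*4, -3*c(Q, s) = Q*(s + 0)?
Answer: 0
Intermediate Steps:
J(R, w) = 0
c(Q, s) = -Q*s/3 (c(Q, s) = -Q*(s + 0)/3 = -Q*s/3)
O(D, q) = 4*D
j = -3103/339 (j = -9 - ⅓*13*(-4)/(-113) = -9 + (52/3)*(-1/113) = -9 - 52/339 = -3103/339 ≈ -9.1534)
O(J(-1, 4), 6)*j = (4*0)*(-3103/339) = 0*(-3103/339) = 0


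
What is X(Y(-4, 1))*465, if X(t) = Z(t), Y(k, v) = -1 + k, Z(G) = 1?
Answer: 465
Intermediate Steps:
X(t) = 1
X(Y(-4, 1))*465 = 1*465 = 465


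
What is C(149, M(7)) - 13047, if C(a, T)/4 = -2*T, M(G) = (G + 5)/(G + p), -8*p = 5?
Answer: -222055/17 ≈ -13062.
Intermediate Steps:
p = -5/8 (p = -⅛*5 = -5/8 ≈ -0.62500)
M(G) = (5 + G)/(-5/8 + G) (M(G) = (G + 5)/(G - 5/8) = (5 + G)/(-5/8 + G))
C(a, T) = -8*T (C(a, T) = 4*(-2*T) = -8*T)
C(149, M(7)) - 13047 = -64*(5 + 7)/(-5 + 8*7) - 13047 = -64*12/(-5 + 56) - 13047 = -64*12/51 - 13047 = -8*32/17 - 13047 = -256/17 - 13047 = -222055/17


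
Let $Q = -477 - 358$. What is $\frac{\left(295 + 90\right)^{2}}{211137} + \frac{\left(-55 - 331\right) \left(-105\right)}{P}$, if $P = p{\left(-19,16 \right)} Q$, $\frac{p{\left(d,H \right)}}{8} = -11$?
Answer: $\frac{1944895561}{1551434676} \approx 1.2536$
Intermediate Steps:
$p{\left(d,H \right)} = -88$ ($p{\left(d,H \right)} = 8 \left(-11\right) = -88$)
$Q = -835$
$P = 73480$ ($P = \left(-88\right) \left(-835\right) = 73480$)
$\frac{\left(295 + 90\right)^{2}}{211137} + \frac{\left(-55 - 331\right) \left(-105\right)}{P} = \frac{\left(295 + 90\right)^{2}}{211137} + \frac{\left(-55 - 331\right) \left(-105\right)}{73480} = 385^{2} \cdot \frac{1}{211137} + \left(-386\right) \left(-105\right) \frac{1}{73480} = 148225 \cdot \frac{1}{211137} + 40530 \cdot \frac{1}{73480} = \frac{148225}{211137} + \frac{4053}{7348} = \frac{1944895561}{1551434676}$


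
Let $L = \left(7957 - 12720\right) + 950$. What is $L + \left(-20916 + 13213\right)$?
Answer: $-11516$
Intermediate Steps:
$L = -3813$ ($L = -4763 + 950 = -3813$)
$L + \left(-20916 + 13213\right) = -3813 + \left(-20916 + 13213\right) = -3813 - 7703 = -11516$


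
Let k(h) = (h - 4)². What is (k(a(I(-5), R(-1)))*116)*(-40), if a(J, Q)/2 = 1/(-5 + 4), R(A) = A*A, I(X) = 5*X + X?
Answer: -167040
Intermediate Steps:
I(X) = 6*X
R(A) = A²
a(J, Q) = -2 (a(J, Q) = 2/(-5 + 4) = 2/(-1) = 2*(-1) = -2)
k(h) = (-4 + h)²
(k(a(I(-5), R(-1)))*116)*(-40) = ((-4 - 2)²*116)*(-40) = ((-6)²*116)*(-40) = (36*116)*(-40) = 4176*(-40) = -167040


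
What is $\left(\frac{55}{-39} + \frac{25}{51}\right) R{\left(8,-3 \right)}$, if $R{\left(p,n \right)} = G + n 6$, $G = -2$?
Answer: $\frac{12200}{663} \approx 18.401$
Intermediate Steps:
$R{\left(p,n \right)} = -2 + 6 n$ ($R{\left(p,n \right)} = -2 + n 6 = -2 + 6 n$)
$\left(\frac{55}{-39} + \frac{25}{51}\right) R{\left(8,-3 \right)} = \left(\frac{55}{-39} + \frac{25}{51}\right) \left(-2 + 6 \left(-3\right)\right) = \left(55 \left(- \frac{1}{39}\right) + 25 \cdot \frac{1}{51}\right) \left(-2 - 18\right) = \left(- \frac{55}{39} + \frac{25}{51}\right) \left(-20\right) = \left(- \frac{610}{663}\right) \left(-20\right) = \frac{12200}{663}$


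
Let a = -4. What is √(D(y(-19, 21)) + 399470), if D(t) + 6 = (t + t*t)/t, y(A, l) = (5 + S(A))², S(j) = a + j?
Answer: 3*√44421 ≈ 632.29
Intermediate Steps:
S(j) = -4 + j
y(A, l) = (1 + A)² (y(A, l) = (5 + (-4 + A))² = (1 + A)²)
D(t) = -6 + (t + t²)/t (D(t) = -6 + (t + t*t)/t = -6 + (t + t²)/t)
√(D(y(-19, 21)) + 399470) = √((-5 + (1 - 19)²) + 399470) = √((-5 + (-18)²) + 399470) = √((-5 + 324) + 399470) = √(319 + 399470) = √399789 = 3*√44421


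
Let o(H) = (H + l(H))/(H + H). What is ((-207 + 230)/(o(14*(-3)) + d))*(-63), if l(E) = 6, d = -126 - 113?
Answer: 10143/1670 ≈ 6.0737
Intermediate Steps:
d = -239
o(H) = (6 + H)/(2*H) (o(H) = (H + 6)/(H + H) = (6 + H)/((2*H)) = (6 + H)*(1/(2*H)) = (6 + H)/(2*H))
((-207 + 230)/(o(14*(-3)) + d))*(-63) = ((-207 + 230)/((6 + 14*(-3))/(2*((14*(-3)))) - 239))*(-63) = (23/((1/2)*(6 - 42)/(-42) - 239))*(-63) = (23/((1/2)*(-1/42)*(-36) - 239))*(-63) = (23/(3/7 - 239))*(-63) = (23/(-1670/7))*(-63) = (23*(-7/1670))*(-63) = -161/1670*(-63) = 10143/1670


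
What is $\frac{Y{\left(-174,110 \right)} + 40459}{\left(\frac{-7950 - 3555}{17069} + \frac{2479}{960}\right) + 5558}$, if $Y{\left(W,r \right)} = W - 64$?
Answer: $\frac{50697766080}{7008153167} \approx 7.2341$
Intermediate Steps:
$Y{\left(W,r \right)} = -64 + W$
$\frac{Y{\left(-174,110 \right)} + 40459}{\left(\frac{-7950 - 3555}{17069} + \frac{2479}{960}\right) + 5558} = \frac{\left(-64 - 174\right) + 40459}{\left(\frac{-7950 - 3555}{17069} + \frac{2479}{960}\right) + 5558} = \frac{-238 + 40459}{\left(\left(-7950 - 3555\right) \frac{1}{17069} + 2479 \cdot \frac{1}{960}\right) + 5558} = \frac{40221}{\left(\left(-11505\right) \frac{1}{17069} + \frac{2479}{960}\right) + 5558} = \frac{40221}{\left(- \frac{885}{1313} + \frac{2479}{960}\right) + 5558} = \frac{40221}{\frac{2405327}{1260480} + 5558} = \frac{40221}{\frac{7008153167}{1260480}} = 40221 \cdot \frac{1260480}{7008153167} = \frac{50697766080}{7008153167}$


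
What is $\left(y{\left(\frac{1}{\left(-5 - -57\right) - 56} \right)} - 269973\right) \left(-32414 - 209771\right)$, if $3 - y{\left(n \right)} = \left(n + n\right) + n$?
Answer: $\frac{261530011245}{4} \approx 6.5383 \cdot 10^{10}$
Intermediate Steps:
$y{\left(n \right)} = 3 - 3 n$ ($y{\left(n \right)} = 3 - \left(\left(n + n\right) + n\right) = 3 - \left(2 n + n\right) = 3 - 3 n$)
$\left(y{\left(\frac{1}{\left(-5 - -57\right) - 56} \right)} - 269973\right) \left(-32414 - 209771\right) = \left(\left(3 - \frac{3}{\left(-5 - -57\right) - 56}\right) - 269973\right) \left(-32414 - 209771\right) = \left(\left(3 - \frac{3}{\left(-5 + 57\right) - 56}\right) - 269973\right) \left(-242185\right) = \left(\left(3 - \frac{3}{52 - 56}\right) - 269973\right) \left(-242185\right) = \left(\left(3 - \frac{3}{-4}\right) - 269973\right) \left(-242185\right) = \left(\left(3 - - \frac{3}{4}\right) - 269973\right) \left(-242185\right) = \left(\left(3 + \frac{3}{4}\right) - 269973\right) \left(-242185\right) = \left(\frac{15}{4} - 269973\right) \left(-242185\right) = \left(- \frac{1079877}{4}\right) \left(-242185\right) = \frac{261530011245}{4}$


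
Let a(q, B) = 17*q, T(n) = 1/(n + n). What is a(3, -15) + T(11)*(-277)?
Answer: 845/22 ≈ 38.409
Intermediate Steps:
T(n) = 1/(2*n)
a(3, -15) + T(11)*(-277) = 17*3 + ((1/2)/11)*(-277) = 51 + ((1/2)*(1/11))*(-277) = 51 + (1/22)*(-277) = 51 - 277/22 = 845/22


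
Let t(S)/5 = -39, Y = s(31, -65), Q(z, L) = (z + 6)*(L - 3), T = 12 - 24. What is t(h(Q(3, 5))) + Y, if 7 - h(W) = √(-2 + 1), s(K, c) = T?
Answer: -207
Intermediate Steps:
T = -12
Q(z, L) = (-3 + L)*(6 + z) (Q(z, L) = (6 + z)*(-3 + L) = (-3 + L)*(6 + z))
s(K, c) = -12
h(W) = 7 - I (h(W) = 7 - √(-2 + 1) = 7 - √(-1) = 7 - I)
Y = -12
t(S) = -195 (t(S) = 5*(-39) = -195)
t(h(Q(3, 5))) + Y = -195 - 12 = -207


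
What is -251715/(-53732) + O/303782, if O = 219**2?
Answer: 39521763291/8161407212 ≈ 4.8425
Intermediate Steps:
O = 47961
-251715/(-53732) + O/303782 = -251715/(-53732) + 47961/303782 = -251715*(-1/53732) + 47961*(1/303782) = 251715/53732 + 47961/303782 = 39521763291/8161407212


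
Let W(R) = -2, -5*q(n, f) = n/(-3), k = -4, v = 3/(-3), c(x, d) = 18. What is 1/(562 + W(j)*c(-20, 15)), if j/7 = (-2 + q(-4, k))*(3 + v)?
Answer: 1/526 ≈ 0.0019011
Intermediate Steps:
v = -1 (v = 3*(-1/3) = -1)
q(n, f) = n/15 (q(n, f) = -n/(5*(-3)) = -n*(-1)/(5*3) = -(-1)*n/15 = n/15)
j = -476/15 (j = 7*((-2 + (1/15)*(-4))*(3 - 1)) = 7*((-2 - 4/15)*2) = 7*(-34/15*2) = 7*(-68/15) = -476/15 ≈ -31.733)
1/(562 + W(j)*c(-20, 15)) = 1/(562 - 2*18) = 1/(562 - 36) = 1/526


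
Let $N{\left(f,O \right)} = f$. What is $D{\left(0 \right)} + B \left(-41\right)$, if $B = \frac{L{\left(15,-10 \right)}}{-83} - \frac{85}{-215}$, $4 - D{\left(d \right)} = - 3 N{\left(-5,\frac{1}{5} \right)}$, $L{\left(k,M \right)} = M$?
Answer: $- \frac{114740}{3569} \approx -32.149$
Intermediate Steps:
$D{\left(d \right)} = -11$ ($D{\left(d \right)} = 4 - \left(-3\right) \left(-5\right) = 4 - 15 = -11$)
$B = \frac{1841}{3569}$ ($B = - \frac{10}{-83} - \frac{85}{-215} = \left(-10\right) \left(- \frac{1}{83}\right) - - \frac{17}{43} = \frac{10}{83} + \frac{17}{43} = \frac{1841}{3569} \approx 0.51583$)
$D{\left(0 \right)} + B \left(-41\right) = -11 + \frac{1841}{3569} \left(-41\right) = -11 - \frac{75481}{3569} = - \frac{114740}{3569}$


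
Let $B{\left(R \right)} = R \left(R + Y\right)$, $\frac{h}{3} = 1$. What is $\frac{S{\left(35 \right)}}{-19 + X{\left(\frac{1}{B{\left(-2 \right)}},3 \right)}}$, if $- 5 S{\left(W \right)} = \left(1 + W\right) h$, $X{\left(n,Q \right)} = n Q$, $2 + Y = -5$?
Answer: $\frac{648}{565} \approx 1.1469$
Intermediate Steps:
$h = 3$ ($h = 3 \cdot 1 = 3$)
$Y = -7$ ($Y = -2 - 5 = -7$)
$B{\left(R \right)} = R \left(-7 + R\right)$ ($B{\left(R \right)} = R \left(R - 7\right) = R \left(-7 + R\right)$)
$X{\left(n,Q \right)} = Q n$
$S{\left(W \right)} = - \frac{3}{5} - \frac{3 W}{5}$ ($S{\left(W \right)} = - \frac{\left(1 + W\right) 3}{5} = - \frac{3 + 3 W}{5} = - \frac{3}{5} - \frac{3 W}{5}$)
$\frac{S{\left(35 \right)}}{-19 + X{\left(\frac{1}{B{\left(-2 \right)}},3 \right)}} = \frac{- \frac{3}{5} - 21}{-19 + \frac{3}{\left(-2\right) \left(-7 - 2\right)}} = \frac{- \frac{3}{5} - 21}{-19 + \frac{3}{\left(-2\right) \left(-9\right)}} = - \frac{108}{5 \left(-19 + \frac{3}{18}\right)} = - \frac{108}{5 \left(-19 + 3 \cdot \frac{1}{18}\right)} = - \frac{108}{5 \left(-19 + \frac{1}{6}\right)} = - \frac{108}{5 \left(- \frac{113}{6}\right)} = \left(- \frac{108}{5}\right) \left(- \frac{6}{113}\right) = \frac{648}{565}$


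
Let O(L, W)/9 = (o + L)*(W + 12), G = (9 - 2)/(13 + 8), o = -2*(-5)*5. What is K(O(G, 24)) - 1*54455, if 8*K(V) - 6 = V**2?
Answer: 132757615/4 ≈ 3.3189e+7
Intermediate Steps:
o = 50 (o = 10*5 = 50)
G = 1/3 (G = 7/21 = 7*(1/21) = 1/3 ≈ 0.33333)
O(L, W) = 9*(12 + W)*(50 + L) (O(L, W) = 9*((50 + L)*(W + 12)) = 9*((50 + L)*(12 + W)) = 9*((12 + W)*(50 + L)) = 9*(12 + W)*(50 + L))
K(V) = 3/4 + V**2/8
K(O(G, 24)) - 1*54455 = (3/4 + (5400 + 108*(1/3) + 450*24 + 9*(1/3)*24)**2/8) - 1*54455 = (3/4 + (5400 + 36 + 10800 + 72)**2/8) - 54455 = (3/4 + (1/8)*16308**2) - 54455 = (3/4 + (1/8)*265950864) - 54455 = (3/4 + 33243858) - 54455 = 132975435/4 - 54455 = 132757615/4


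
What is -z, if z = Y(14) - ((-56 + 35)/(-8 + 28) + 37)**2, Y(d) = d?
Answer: 511361/400 ≈ 1278.4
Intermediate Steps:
z = -511361/400 (z = 14 - ((-56 + 35)/(-8 + 28) + 37)**2 = 14 - (-21/20 + 37)**2 = 14 - (719/20)**2 = 14 - 1*516961/400 = 14 - 516961/400 = -511361/400 ≈ -1278.4)
-z = -1*(-511361/400) = 511361/400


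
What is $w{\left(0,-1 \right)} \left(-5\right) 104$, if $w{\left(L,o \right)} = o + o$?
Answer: $1040$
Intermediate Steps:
$w{\left(L,o \right)} = 2 o$
$w{\left(0,-1 \right)} \left(-5\right) 104 = 2 \left(-1\right) \left(-5\right) 104 = \left(-2\right) \left(-5\right) 104 = 10 \cdot 104 = 1040$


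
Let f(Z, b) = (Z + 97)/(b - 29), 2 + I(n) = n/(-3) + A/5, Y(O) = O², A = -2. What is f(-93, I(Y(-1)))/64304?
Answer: -15/7652176 ≈ -1.9602e-6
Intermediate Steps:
I(n) = -12/5 - n/3 (I(n) = -2 + (n/(-3) - 2/5) = -2 + (n*(-⅓) - 2*⅕) = -2 + (-n/3 - ⅖) = -2 + (-⅖ - n/3) = -12/5 - n/3)
f(Z, b) = (97 + Z)/(-29 + b)
f(-93, I(Y(-1)))/64304 = ((97 - 93)/(-29 + (-12/5 - ⅓*(-1)²)))/64304 = (4/(-29 + (-12/5 - ⅓*1)))*(1/64304) = (4/(-29 + (-12/5 - ⅓)))*(1/64304) = (4/(-29 - 41/15))*(1/64304) = (4/(-476/15))*(1/64304) = -15/476*4*(1/64304) = -15/119*1/64304 = -15/7652176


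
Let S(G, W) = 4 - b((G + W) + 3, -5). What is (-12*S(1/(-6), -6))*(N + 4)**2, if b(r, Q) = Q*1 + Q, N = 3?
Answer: -8232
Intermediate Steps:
b(r, Q) = 2*Q (b(r, Q) = Q + Q = 2*Q)
S(G, W) = 14 (S(G, W) = 4 - 2*(-5) = 4 - 1*(-10) = 4 + 10 = 14)
(-12*S(1/(-6), -6))*(N + 4)**2 = (-12*14)*(3 + 4)**2 = -168*7**2 = -168*49 = -8232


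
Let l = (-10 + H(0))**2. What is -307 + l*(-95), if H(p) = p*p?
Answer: -9807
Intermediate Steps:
H(p) = p**2
l = 100 (l = (-10 + 0**2)**2 = (-10 + 0)**2 = (-10)**2 = 100)
-307 + l*(-95) = -307 + 100*(-95) = -307 - 9500 = -9807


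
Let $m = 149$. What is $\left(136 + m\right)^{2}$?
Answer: $81225$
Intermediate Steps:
$\left(136 + m\right)^{2} = \left(136 + 149\right)^{2} = 285^{2} = 81225$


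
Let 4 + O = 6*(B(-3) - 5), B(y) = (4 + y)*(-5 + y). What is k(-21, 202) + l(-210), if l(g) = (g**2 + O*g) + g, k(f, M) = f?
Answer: 61089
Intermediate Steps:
B(y) = (-5 + y)*(4 + y)
O = -82 (O = -4 + 6*((-20 + (-3)**2 - 1*(-3)) - 5) = -4 + 6*((-20 + 9 + 3) - 5) = -4 + 6*(-8 - 5) = -4 + 6*(-13) = -4 - 78 = -82)
l(g) = g**2 - 81*g (l(g) = (g**2 - 82*g) + g = g**2 - 81*g)
k(-21, 202) + l(-210) = -21 - 210*(-81 - 210) = -21 - 210*(-291) = -21 + 61110 = 61089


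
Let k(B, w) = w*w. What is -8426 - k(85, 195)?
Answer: -46451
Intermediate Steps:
k(B, w) = w²
-8426 - k(85, 195) = -8426 - 1*195² = -8426 - 1*38025 = -8426 - 38025 = -46451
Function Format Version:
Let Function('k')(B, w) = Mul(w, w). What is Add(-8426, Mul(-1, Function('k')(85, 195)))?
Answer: -46451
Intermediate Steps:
Function('k')(B, w) = Pow(w, 2)
Add(-8426, Mul(-1, Function('k')(85, 195))) = Add(-8426, Mul(-1, Pow(195, 2))) = Add(-8426, Mul(-1, 38025)) = Add(-8426, -38025) = -46451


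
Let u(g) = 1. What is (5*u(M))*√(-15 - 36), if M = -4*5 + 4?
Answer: 5*I*√51 ≈ 35.707*I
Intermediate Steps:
M = -16 (M = -20 + 4 = -16)
(5*u(M))*√(-15 - 36) = (5*1)*√(-15 - 36) = 5*√(-51) = 5*(I*√51) = 5*I*√51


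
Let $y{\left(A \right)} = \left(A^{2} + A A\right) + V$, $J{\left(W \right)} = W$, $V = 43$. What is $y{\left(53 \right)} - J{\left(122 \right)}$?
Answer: $5539$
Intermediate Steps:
$y{\left(A \right)} = 43 + 2 A^{2}$ ($y{\left(A \right)} = \left(A^{2} + A A\right) + 43 = \left(A^{2} + A^{2}\right) + 43 = 2 A^{2} + 43 = 43 + 2 A^{2}$)
$y{\left(53 \right)} - J{\left(122 \right)} = \left(43 + 2 \cdot 53^{2}\right) - 122 = \left(43 + 2 \cdot 2809\right) - 122 = \left(43 + 5618\right) - 122 = 5661 - 122 = 5539$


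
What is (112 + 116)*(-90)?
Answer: -20520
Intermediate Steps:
(112 + 116)*(-90) = 228*(-90) = -20520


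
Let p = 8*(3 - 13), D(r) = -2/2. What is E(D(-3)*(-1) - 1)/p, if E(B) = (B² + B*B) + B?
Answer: 0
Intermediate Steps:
D(r) = -1 (D(r) = -2*½ = -1)
p = -80 (p = 8*(-10) = -80)
E(B) = B + 2*B² (E(B) = (B² + B²) + B = 2*B² + B = B + 2*B²)
E(D(-3)*(-1) - 1)/p = ((-1*(-1) - 1)*(1 + 2*(-1*(-1) - 1)))/(-80) = ((1 - 1)*(1 + 2*(1 - 1)))*(-1/80) = (0*(1 + 2*0))*(-1/80) = (0*(1 + 0))*(-1/80) = (0*1)*(-1/80) = 0*(-1/80) = 0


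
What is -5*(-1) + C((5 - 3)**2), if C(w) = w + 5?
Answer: 14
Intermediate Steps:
C(w) = 5 + w
-5*(-1) + C((5 - 3)**2) = -5*(-1) + (5 + (5 - 3)**2) = 5 + (5 + 2**2) = 5 + (5 + 4) = 5 + 9 = 14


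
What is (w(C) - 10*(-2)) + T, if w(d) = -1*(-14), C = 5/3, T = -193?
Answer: -159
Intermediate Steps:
C = 5/3 (C = 5*(⅓) = 5/3 ≈ 1.6667)
w(d) = 14
(w(C) - 10*(-2)) + T = (14 - 10*(-2)) - 193 = (14 + 20) - 193 = 34 - 193 = -159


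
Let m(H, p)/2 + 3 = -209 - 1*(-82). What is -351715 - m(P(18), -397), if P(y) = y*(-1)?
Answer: -351455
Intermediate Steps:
P(y) = -y
m(H, p) = -260 (m(H, p) = -6 + 2*(-209 - 1*(-82)) = -6 + 2*(-209 + 82) = -6 + 2*(-127) = -6 - 254 = -260)
-351715 - m(P(18), -397) = -351715 - 1*(-260) = -351715 + 260 = -351455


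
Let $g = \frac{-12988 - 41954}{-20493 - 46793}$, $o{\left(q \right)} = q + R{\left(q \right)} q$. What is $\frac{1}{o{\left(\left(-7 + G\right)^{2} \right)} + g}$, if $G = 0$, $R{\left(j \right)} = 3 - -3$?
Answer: $\frac{33643}{11567020} \approx 0.0029085$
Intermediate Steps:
$R{\left(j \right)} = 6$ ($R{\left(j \right)} = 3 + 3 = 6$)
$o{\left(q \right)} = 7 q$ ($o{\left(q \right)} = q + 6 q = 7 q$)
$g = \frac{27471}{33643}$ ($g = - \frac{54942}{-67286} = \left(-54942\right) \left(- \frac{1}{67286}\right) = \frac{27471}{33643} \approx 0.81654$)
$\frac{1}{o{\left(\left(-7 + G\right)^{2} \right)} + g} = \frac{1}{7 \left(-7 + 0\right)^{2} + \frac{27471}{33643}} = \frac{1}{7 \left(-7\right)^{2} + \frac{27471}{33643}} = \frac{1}{7 \cdot 49 + \frac{27471}{33643}} = \frac{1}{343 + \frac{27471}{33643}} = \frac{1}{\frac{11567020}{33643}} = \frac{33643}{11567020}$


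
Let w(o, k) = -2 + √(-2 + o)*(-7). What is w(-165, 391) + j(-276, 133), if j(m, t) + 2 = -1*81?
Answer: -85 - 7*I*√167 ≈ -85.0 - 90.46*I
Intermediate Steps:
j(m, t) = -83 (j(m, t) = -2 - 1*81 = -2 - 81 = -83)
w(o, k) = -2 - 7*√(-2 + o)
w(-165, 391) + j(-276, 133) = (-2 - 7*√(-2 - 165)) - 83 = (-2 - 7*I*√167) - 83 = -85 - 7*I*√167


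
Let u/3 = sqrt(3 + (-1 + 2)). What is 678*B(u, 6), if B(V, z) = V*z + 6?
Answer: 28476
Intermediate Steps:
u = 6 (u = 3*sqrt(3 + (-1 + 2)) = 3*sqrt(3 + 1) = 3*sqrt(4) = 3*2 = 6)
B(V, z) = 6 + V*z
678*B(u, 6) = 678*(6 + 6*6) = 678*(6 + 36) = 678*42 = 28476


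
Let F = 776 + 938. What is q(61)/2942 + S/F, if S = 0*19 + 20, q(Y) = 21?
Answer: 47417/2521294 ≈ 0.018807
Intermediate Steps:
F = 1714
S = 20 (S = 0 + 20 = 20)
q(61)/2942 + S/F = 21/2942 + 20/1714 = 21*(1/2942) + 20*(1/1714) = 21/2942 + 10/857 = 47417/2521294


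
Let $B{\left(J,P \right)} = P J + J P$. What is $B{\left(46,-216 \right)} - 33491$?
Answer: $-53363$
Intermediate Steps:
$B{\left(J,P \right)} = 2 J P$ ($B{\left(J,P \right)} = J P + J P = 2 J P$)
$B{\left(46,-216 \right)} - 33491 = 2 \cdot 46 \left(-216\right) - 33491 = -19872 - 33491 = -53363$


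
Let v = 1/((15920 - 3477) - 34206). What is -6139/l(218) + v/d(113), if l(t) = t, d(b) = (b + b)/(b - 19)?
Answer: -15097155687/536109742 ≈ -28.161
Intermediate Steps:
v = -1/21763 (v = 1/(12443 - 34206) = 1/(-21763) = -1/21763 ≈ -4.5950e-5)
d(b) = 2*b/(-19 + b) (d(b) = (2*b)/(-19 + b) = 2*b/(-19 + b))
-6139/l(218) + v/d(113) = -6139/218 - 1/(21763*(2*113/(-19 + 113))) = -6139*1/218 - 1/(21763*(2*113/94)) = -6139/218 - 1/(21763*(2*113*(1/94))) = -6139/218 - 1/(21763*113/47) = -6139/218 - 1/21763*47/113 = -6139/218 - 47/2459219 = -15097155687/536109742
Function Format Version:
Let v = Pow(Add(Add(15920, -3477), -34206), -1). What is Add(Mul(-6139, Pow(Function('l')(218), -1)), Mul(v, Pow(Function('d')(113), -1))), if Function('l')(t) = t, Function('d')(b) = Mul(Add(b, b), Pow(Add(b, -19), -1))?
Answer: Rational(-15097155687, 536109742) ≈ -28.161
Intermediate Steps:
v = Rational(-1, 21763) (v = Pow(Add(12443, -34206), -1) = Pow(-21763, -1) = Rational(-1, 21763) ≈ -4.5950e-5)
Function('d')(b) = Mul(2, b, Pow(Add(-19, b), -1)) (Function('d')(b) = Mul(Mul(2, b), Pow(Add(-19, b), -1)) = Mul(2, b, Pow(Add(-19, b), -1)))
Add(Mul(-6139, Pow(Function('l')(218), -1)), Mul(v, Pow(Function('d')(113), -1))) = Add(Mul(-6139, Pow(218, -1)), Mul(Rational(-1, 21763), Pow(Mul(2, 113, Pow(Add(-19, 113), -1)), -1))) = Add(Mul(-6139, Rational(1, 218)), Mul(Rational(-1, 21763), Pow(Mul(2, 113, Pow(94, -1)), -1))) = Add(Rational(-6139, 218), Mul(Rational(-1, 21763), Pow(Mul(2, 113, Rational(1, 94)), -1))) = Add(Rational(-6139, 218), Mul(Rational(-1, 21763), Pow(Rational(113, 47), -1))) = Add(Rational(-6139, 218), Mul(Rational(-1, 21763), Rational(47, 113))) = Add(Rational(-6139, 218), Rational(-47, 2459219)) = Rational(-15097155687, 536109742)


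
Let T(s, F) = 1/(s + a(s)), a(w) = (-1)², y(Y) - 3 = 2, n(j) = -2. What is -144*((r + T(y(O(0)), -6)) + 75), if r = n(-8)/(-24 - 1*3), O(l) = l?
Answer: -32504/3 ≈ -10835.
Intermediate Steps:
y(Y) = 5 (y(Y) = 3 + 2 = 5)
a(w) = 1
T(s, F) = 1/(1 + s) (T(s, F) = 1/(s + 1) = 1/(1 + s))
r = 2/27 (r = -2/(-24 - 1*3) = -2/(-24 - 3) = -2/(-27) = -2*(-1/27) = 2/27 ≈ 0.074074)
-144*((r + T(y(O(0)), -6)) + 75) = -144*((2/27 + 1/(1 + 5)) + 75) = -144*((2/27 + 1/6) + 75) = -144*((2/27 + ⅙) + 75) = -144*(13/54 + 75) = -144*4063/54 = -32504/3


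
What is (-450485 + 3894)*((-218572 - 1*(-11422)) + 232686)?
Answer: -11404147776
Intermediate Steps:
(-450485 + 3894)*((-218572 - 1*(-11422)) + 232686) = -446591*((-218572 + 11422) + 232686) = -446591*(-207150 + 232686) = -446591*25536 = -11404147776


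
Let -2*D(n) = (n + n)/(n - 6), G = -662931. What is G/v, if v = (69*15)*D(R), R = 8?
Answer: 73659/460 ≈ 160.13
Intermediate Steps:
D(n) = -n/(-6 + n) (D(n) = -(n + n)/(2*(n - 6)) = -2*n/(2*(-6 + n)) = -n/(-6 + n))
v = -4140 (v = (69*15)*(-1*8/(-6 + 8)) = 1035*(-1*8/2) = 1035*(-1*8*½) = 1035*(-4) = -4140)
G/v = -662931/(-4140) = -662931*(-1/4140) = 73659/460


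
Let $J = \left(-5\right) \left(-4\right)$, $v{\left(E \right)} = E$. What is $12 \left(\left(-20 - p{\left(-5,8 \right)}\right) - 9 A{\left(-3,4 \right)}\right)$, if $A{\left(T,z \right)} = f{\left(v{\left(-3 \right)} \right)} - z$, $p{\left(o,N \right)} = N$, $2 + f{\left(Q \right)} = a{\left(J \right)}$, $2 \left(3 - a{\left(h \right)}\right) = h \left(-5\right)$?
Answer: $-5412$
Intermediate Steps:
$J = 20$
$a{\left(h \right)} = 3 + \frac{5 h}{2}$ ($a{\left(h \right)} = 3 - \frac{h \left(-5\right)}{2} = 3 - \frac{\left(-5\right) h}{2} = 3 + \frac{5 h}{2}$)
$f{\left(Q \right)} = 51$ ($f{\left(Q \right)} = -2 + \left(3 + \frac{5}{2} \cdot 20\right) = -2 + \left(3 + 50\right) = -2 + 53 = 51$)
$A{\left(T,z \right)} = 51 - z$
$12 \left(\left(-20 - p{\left(-5,8 \right)}\right) - 9 A{\left(-3,4 \right)}\right) = 12 \left(\left(-20 - 8\right) - 9 \left(51 - 4\right)\right) = 12 \left(-28 - 423\right) = 12 \left(-451\right) = -5412$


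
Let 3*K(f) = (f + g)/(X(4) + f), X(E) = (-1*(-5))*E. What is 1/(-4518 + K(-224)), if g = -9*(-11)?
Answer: -612/2764891 ≈ -0.00022135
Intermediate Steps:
X(E) = 5*E
g = 99
K(f) = (99 + f)/(3*(20 + f)) (K(f) = ((f + 99)/(5*4 + f))/3 = ((99 + f)/(20 + f))/3 = (99 + f)/(3*(20 + f)))
1/(-4518 + K(-224)) = 1/(-4518 + (99 - 224)/(3*(20 - 224))) = 1/(-4518 + (⅓)*(-125)/(-204)) = 1/(-4518 + (⅓)*(-1/204)*(-125)) = 1/(-4518 + 125/612) = 1/(-2764891/612) = -612/2764891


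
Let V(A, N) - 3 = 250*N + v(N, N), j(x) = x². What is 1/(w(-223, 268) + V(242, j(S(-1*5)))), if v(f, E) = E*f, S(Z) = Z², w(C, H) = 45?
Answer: 1/546923 ≈ 1.8284e-6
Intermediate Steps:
V(A, N) = 3 + N² + 250*N (V(A, N) = 3 + (250*N + N*N) = 3 + (250*N + N²) = 3 + (N² + 250*N) = 3 + N² + 250*N)
1/(w(-223, 268) + V(242, j(S(-1*5)))) = 1/(45 + (3 + (((-1*5)²)²)² + 250*((-1*5)²)²)) = 1/(45 + (3 + (((-5)²)²)² + 250*((-5)²)²)) = 1/(45 + (3 + (25²)² + 250*25²)) = 1/(45 + (3 + 625² + 250*625)) = 1/(45 + (3 + 390625 + 156250)) = 1/(45 + 546878) = 1/546923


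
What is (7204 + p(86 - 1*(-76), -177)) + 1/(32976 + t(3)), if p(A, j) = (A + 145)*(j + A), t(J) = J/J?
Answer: 85707224/32977 ≈ 2599.0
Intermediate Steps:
t(J) = 1
p(A, j) = (145 + A)*(A + j)
(7204 + p(86 - 1*(-76), -177)) + 1/(32976 + t(3)) = (7204 + ((86 - 1*(-76))² + 145*(86 - 1*(-76)) + 145*(-177) + (86 - 1*(-76))*(-177))) + 1/(32976 + 1) = (7204 + ((86 + 76)² + 145*(86 + 76) - 25665 + (86 + 76)*(-177))) + 1/32977 = (7204 + (162² + 145*162 - 25665 + 162*(-177))) + 1/32977 = (7204 + (26244 + 23490 - 25665 - 28674)) + 1/32977 = (7204 - 4605) + 1/32977 = 2599 + 1/32977 = 85707224/32977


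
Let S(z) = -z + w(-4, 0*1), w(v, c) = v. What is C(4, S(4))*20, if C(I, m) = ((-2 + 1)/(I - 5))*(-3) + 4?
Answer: 20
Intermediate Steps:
S(z) = -4 - z (S(z) = -z - 4 = -4 - z)
C(I, m) = 4 + 3/(-5 + I) (C(I, m) = -1/(-5 + I)*(-3) + 4 = 3/(-5 + I) + 4 = 4 + 3/(-5 + I))
C(4, S(4))*20 = ((-17 + 4*4)/(-5 + 4))*20 = ((-17 + 16)/(-1))*20 = -1*(-1)*20 = 1*20 = 20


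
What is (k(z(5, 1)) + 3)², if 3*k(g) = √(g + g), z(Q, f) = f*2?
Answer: 121/9 ≈ 13.444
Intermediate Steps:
z(Q, f) = 2*f
k(g) = √2*√g/3 (k(g) = √(g + g)/3 = √(2*g)/3 = (√2*√g)/3 = √2*√g/3)
(k(z(5, 1)) + 3)² = (√2*√(2*1)/3 + 3)² = (√2*√2/3 + 3)² = (⅔ + 3)² = (11/3)² = 121/9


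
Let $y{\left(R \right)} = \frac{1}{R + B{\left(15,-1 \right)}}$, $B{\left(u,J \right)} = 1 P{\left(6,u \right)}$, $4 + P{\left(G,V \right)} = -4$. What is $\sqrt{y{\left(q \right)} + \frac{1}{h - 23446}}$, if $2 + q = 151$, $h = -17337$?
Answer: $\frac{\sqrt{233707878726}}{5750403} \approx 0.084069$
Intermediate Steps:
$P{\left(G,V \right)} = -8$ ($P{\left(G,V \right)} = -4 - 4 = -8$)
$q = 149$ ($q = -2 + 151 = 149$)
$B{\left(u,J \right)} = -8$ ($B{\left(u,J \right)} = 1 \left(-8\right) = -8$)
$y{\left(R \right)} = \frac{1}{-8 + R}$ ($y{\left(R \right)} = \frac{1}{R - 8} = \frac{1}{-8 + R}$)
$\sqrt{y{\left(q \right)} + \frac{1}{h - 23446}} = \sqrt{\frac{1}{-8 + 149} + \frac{1}{-17337 - 23446}} = \sqrt{\frac{1}{141} + \frac{1}{-17337 - 23446}} = \sqrt{\frac{1}{141} + \frac{1}{-40783}} = \sqrt{\frac{1}{141} - \frac{1}{40783}} = \sqrt{\frac{40642}{5750403}} = \frac{\sqrt{233707878726}}{5750403}$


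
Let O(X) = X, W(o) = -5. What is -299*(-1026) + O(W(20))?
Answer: 306769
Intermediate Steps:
-299*(-1026) + O(W(20)) = -299*(-1026) - 5 = 306774 - 5 = 306769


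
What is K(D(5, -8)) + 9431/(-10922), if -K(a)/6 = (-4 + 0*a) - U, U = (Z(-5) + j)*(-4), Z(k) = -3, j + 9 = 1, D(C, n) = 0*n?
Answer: 3136105/10922 ≈ 287.14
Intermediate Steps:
D(C, n) = 0
j = -8 (j = -9 + 1 = -8)
U = 44 (U = (-3 - 8)*(-4) = -11*(-4) = 44)
K(a) = 288 (K(a) = -6*((-4 + 0*a) - 1*44) = -6*((-4 + 0) - 44) = -6*(-4 - 44) = -6*(-48) = 288)
K(D(5, -8)) + 9431/(-10922) = 288 + 9431/(-10922) = 288 + 9431*(-1/10922) = 288 - 9431/10922 = 3136105/10922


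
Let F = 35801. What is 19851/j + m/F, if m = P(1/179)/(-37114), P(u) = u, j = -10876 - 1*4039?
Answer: -4721373317982221/3547392223942490 ≈ -1.3309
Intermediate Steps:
j = -14915 (j = -10876 - 4039 = -14915)
m = -1/6643406 (m = 1/(179*(-37114)) = (1/179)*(-1/37114) = -1/6643406 ≈ -1.5053e-7)
19851/j + m/F = 19851/(-14915) - 1/6643406/35801 = 19851*(-1/14915) - 1/6643406*1/35801 = -19851/14915 - 1/237840578206 = -4721373317982221/3547392223942490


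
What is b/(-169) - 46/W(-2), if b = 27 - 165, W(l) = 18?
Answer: -2645/1521 ≈ -1.7390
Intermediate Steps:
b = -138
b/(-169) - 46/W(-2) = -138/(-169) - 46/18 = -138*(-1/169) - 46*1/18 = 138/169 - 23/9 = -2645/1521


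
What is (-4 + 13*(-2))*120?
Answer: -3600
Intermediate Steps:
(-4 + 13*(-2))*120 = (-4 - 26)*120 = -30*120 = -3600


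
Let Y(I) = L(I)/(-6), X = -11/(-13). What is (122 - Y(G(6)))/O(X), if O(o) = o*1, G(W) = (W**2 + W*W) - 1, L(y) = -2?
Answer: 4745/33 ≈ 143.79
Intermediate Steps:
X = 11/13 (X = -11*(-1/13) = 11/13 ≈ 0.84615)
G(W) = -1 + 2*W**2 (G(W) = (W**2 + W**2) - 1 = 2*W**2 - 1 = -1 + 2*W**2)
O(o) = o
Y(I) = 1/3 (Y(I) = -2/(-6) = -2*(-1/6) = 1/3)
(122 - Y(G(6)))/O(X) = (122 - 1*1/3)/(11/13) = (122 - 1/3)*(13/11) = (365/3)*(13/11) = 4745/33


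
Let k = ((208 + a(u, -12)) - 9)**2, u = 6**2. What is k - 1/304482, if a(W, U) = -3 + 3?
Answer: 12057791681/304482 ≈ 39601.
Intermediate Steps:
u = 36
a(W, U) = 0
k = 39601 (k = ((208 + 0) - 9)**2 = (208 - 9)**2 = 199**2 = 39601)
k - 1/304482 = 39601 - 1/304482 = 12057791681/304482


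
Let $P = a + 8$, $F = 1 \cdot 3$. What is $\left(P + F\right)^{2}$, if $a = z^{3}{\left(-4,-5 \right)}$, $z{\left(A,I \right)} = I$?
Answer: $12996$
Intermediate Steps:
$F = 3$
$a = -125$ ($a = \left(-5\right)^{3} = -125$)
$P = -117$ ($P = -125 + 8 = -117$)
$\left(P + F\right)^{2} = \left(-117 + 3\right)^{2} = \left(-114\right)^{2} = 12996$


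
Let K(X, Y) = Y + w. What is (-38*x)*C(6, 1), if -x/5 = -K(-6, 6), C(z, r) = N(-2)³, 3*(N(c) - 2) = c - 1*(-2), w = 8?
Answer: -21280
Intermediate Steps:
N(c) = 8/3 + c/3 (N(c) = 2 + (c - 1*(-2))/3 = 2 + (c + 2)/3 = 2 + (2 + c)/3 = 2 + (⅔ + c/3) = 8/3 + c/3)
C(z, r) = 8 (C(z, r) = (8/3 + (⅓)*(-2))³ = (8/3 - ⅔)³ = 2³ = 8)
K(X, Y) = 8 + Y (K(X, Y) = Y + 8 = 8 + Y)
x = 70 (x = -(-5)*(8 + 6) = -(-5)*14 = -5*(-14) = 70)
(-38*x)*C(6, 1) = -38*70*8 = -2660*8 = -21280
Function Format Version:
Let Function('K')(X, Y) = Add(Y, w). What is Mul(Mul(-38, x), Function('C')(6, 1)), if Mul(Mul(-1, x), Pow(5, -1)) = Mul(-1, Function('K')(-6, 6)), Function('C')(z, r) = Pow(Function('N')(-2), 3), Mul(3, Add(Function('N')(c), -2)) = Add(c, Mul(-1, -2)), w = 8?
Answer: -21280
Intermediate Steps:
Function('N')(c) = Add(Rational(8, 3), Mul(Rational(1, 3), c)) (Function('N')(c) = Add(2, Mul(Rational(1, 3), Add(c, Mul(-1, -2)))) = Add(2, Mul(Rational(1, 3), Add(c, 2))) = Add(2, Mul(Rational(1, 3), Add(2, c))) = Add(2, Add(Rational(2, 3), Mul(Rational(1, 3), c))) = Add(Rational(8, 3), Mul(Rational(1, 3), c)))
Function('C')(z, r) = 8 (Function('C')(z, r) = Pow(Add(Rational(8, 3), Mul(Rational(1, 3), -2)), 3) = Pow(Add(Rational(8, 3), Rational(-2, 3)), 3) = Pow(2, 3) = 8)
Function('K')(X, Y) = Add(8, Y) (Function('K')(X, Y) = Add(Y, 8) = Add(8, Y))
x = 70 (x = Mul(-5, Mul(-1, Add(8, 6))) = Mul(-5, Mul(-1, 14)) = Mul(-5, -14) = 70)
Mul(Mul(-38, x), Function('C')(6, 1)) = Mul(Mul(-38, 70), 8) = Mul(-2660, 8) = -21280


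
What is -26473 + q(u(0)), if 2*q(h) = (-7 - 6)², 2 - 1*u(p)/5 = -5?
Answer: -52777/2 ≈ -26389.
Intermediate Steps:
u(p) = 35 (u(p) = 10 - 5*(-5) = 10 + 25 = 35)
q(h) = 169/2 (q(h) = (-7 - 6)²/2 = (½)*(-13)² = (½)*169 = 169/2)
-26473 + q(u(0)) = -26473 + 169/2 = -52777/2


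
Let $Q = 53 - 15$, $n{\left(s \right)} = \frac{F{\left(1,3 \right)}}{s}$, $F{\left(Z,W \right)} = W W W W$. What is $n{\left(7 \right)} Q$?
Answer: $\frac{3078}{7} \approx 439.71$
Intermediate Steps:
$F{\left(Z,W \right)} = W^{4}$ ($F{\left(Z,W \right)} = W^{2} W W = W^{3} W = W^{4}$)
$n{\left(s \right)} = \frac{81}{s}$ ($n{\left(s \right)} = \frac{3^{4}}{s} = \frac{81}{s}$)
$Q = 38$ ($Q = 53 - 15 = 38$)
$n{\left(7 \right)} Q = \frac{81}{7} \cdot 38 = \frac{3078}{7}$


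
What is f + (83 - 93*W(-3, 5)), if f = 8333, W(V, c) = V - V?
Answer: 8416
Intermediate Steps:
W(V, c) = 0
f + (83 - 93*W(-3, 5)) = 8333 + (83 - 93*0) = 8333 + (83 + 0) = 8333 + 83 = 8416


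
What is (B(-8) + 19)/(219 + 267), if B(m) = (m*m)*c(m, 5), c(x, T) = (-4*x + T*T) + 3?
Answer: 3859/486 ≈ 7.9403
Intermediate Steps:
c(x, T) = 3 + T**2 - 4*x (c(x, T) = (-4*x + T**2) + 3 = (T**2 - 4*x) + 3 = 3 + T**2 - 4*x)
B(m) = m**2*(28 - 4*m) (B(m) = (m*m)*(3 + 5**2 - 4*m) = m**2*(3 + 25 - 4*m) = m**2*(28 - 4*m))
(B(-8) + 19)/(219 + 267) = (4*(-8)**2*(7 - 1*(-8)) + 19)/(219 + 267) = (4*64*(7 + 8) + 19)/486 = (4*64*15 + 19)*(1/486) = (3840 + 19)*(1/486) = 3859*(1/486) = 3859/486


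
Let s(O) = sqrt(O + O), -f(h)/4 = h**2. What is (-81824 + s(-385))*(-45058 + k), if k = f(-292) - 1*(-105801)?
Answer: 22936330912 - 280313*I*sqrt(770) ≈ 2.2936e+10 - 7.7784e+6*I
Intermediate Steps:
f(h) = -4*h**2
s(O) = sqrt(2)*sqrt(O) (s(O) = sqrt(2*O) = sqrt(2)*sqrt(O))
k = -235255 (k = -4*(-292)**2 - 1*(-105801) = -4*85264 + 105801 = -341056 + 105801 = -235255)
(-81824 + s(-385))*(-45058 + k) = (-81824 + sqrt(2)*sqrt(-385))*(-45058 - 235255) = (-81824 + sqrt(2)*(I*sqrt(385)))*(-280313) = (-81824 + I*sqrt(770))*(-280313) = 22936330912 - 280313*I*sqrt(770)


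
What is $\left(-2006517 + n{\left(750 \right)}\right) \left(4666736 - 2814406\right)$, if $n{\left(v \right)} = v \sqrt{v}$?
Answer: $-3716731634610 + 6946237500 \sqrt{30} \approx -3.6787 \cdot 10^{12}$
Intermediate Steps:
$n{\left(v \right)} = v^{\frac{3}{2}}$
$\left(-2006517 + n{\left(750 \right)}\right) \left(4666736 - 2814406\right) = \left(-2006517 + 750^{\frac{3}{2}}\right) \left(4666736 - 2814406\right) = \left(-2006517 + 3750 \sqrt{30}\right) 1852330 = -3716731634610 + 6946237500 \sqrt{30}$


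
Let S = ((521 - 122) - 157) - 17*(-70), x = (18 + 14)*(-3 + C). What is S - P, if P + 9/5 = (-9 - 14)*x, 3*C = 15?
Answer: 14529/5 ≈ 2905.8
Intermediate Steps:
C = 5 (C = (1/3)*15 = 5)
x = 64 (x = (18 + 14)*(-3 + 5) = 32*2 = 64)
P = -7369/5 (P = -9/5 + (-9 - 14)*64 = -9/5 - 23*64 = -9/5 - 1472 = -7369/5 ≈ -1473.8)
S = 1432 (S = (399 - 157) - 1*(-1190) = 242 + 1190 = 1432)
S - P = 1432 - 1*(-7369/5) = 1432 + 7369/5 = 14529/5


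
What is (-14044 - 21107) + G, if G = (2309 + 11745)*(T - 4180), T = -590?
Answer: -67072731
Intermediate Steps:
G = -67037580 (G = (2309 + 11745)*(-590 - 4180) = 14054*(-4770) = -67037580)
(-14044 - 21107) + G = (-14044 - 21107) - 67037580 = -35151 - 67037580 = -67072731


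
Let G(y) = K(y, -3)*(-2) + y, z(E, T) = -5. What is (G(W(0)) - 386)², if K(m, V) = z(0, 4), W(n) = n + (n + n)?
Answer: 141376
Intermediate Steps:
W(n) = 3*n (W(n) = n + 2*n = 3*n)
K(m, V) = -5
G(y) = 10 + y (G(y) = -5*(-2) + y = 10 + y)
(G(W(0)) - 386)² = ((10 + 3*0) - 386)² = ((10 + 0) - 386)² = (10 - 386)² = (-376)² = 141376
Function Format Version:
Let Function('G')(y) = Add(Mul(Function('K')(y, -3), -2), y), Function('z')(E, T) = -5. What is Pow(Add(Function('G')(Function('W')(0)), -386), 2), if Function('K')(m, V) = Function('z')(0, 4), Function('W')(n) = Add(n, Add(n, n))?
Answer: 141376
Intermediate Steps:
Function('W')(n) = Mul(3, n) (Function('W')(n) = Add(n, Mul(2, n)) = Mul(3, n))
Function('K')(m, V) = -5
Function('G')(y) = Add(10, y) (Function('G')(y) = Add(Mul(-5, -2), y) = Add(10, y))
Pow(Add(Function('G')(Function('W')(0)), -386), 2) = Pow(Add(Add(10, Mul(3, 0)), -386), 2) = Pow(Add(Add(10, 0), -386), 2) = Pow(Add(10, -386), 2) = Pow(-376, 2) = 141376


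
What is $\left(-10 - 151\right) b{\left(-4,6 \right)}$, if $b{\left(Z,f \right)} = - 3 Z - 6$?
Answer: $-966$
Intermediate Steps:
$b{\left(Z,f \right)} = -6 - 3 Z$
$\left(-10 - 151\right) b{\left(-4,6 \right)} = \left(-10 - 151\right) \left(-6 - -12\right) = - 161 \left(-6 + 12\right) = \left(-161\right) 6 = -966$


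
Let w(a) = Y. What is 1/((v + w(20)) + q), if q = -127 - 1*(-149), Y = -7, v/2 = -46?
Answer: -1/77 ≈ -0.012987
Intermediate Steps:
v = -92 (v = 2*(-46) = -92)
w(a) = -7
q = 22 (q = -127 + 149 = 22)
1/((v + w(20)) + q) = 1/((-92 - 7) + 22) = 1/(-99 + 22) = 1/(-77) = -1/77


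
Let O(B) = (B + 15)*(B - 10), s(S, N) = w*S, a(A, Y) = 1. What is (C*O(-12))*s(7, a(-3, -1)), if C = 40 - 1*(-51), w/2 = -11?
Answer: 924924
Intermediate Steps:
w = -22 (w = 2*(-11) = -22)
s(S, N) = -22*S
O(B) = (-10 + B)*(15 + B) (O(B) = (15 + B)*(-10 + B) = (-10 + B)*(15 + B))
C = 91 (C = 40 + 51 = 91)
(C*O(-12))*s(7, a(-3, -1)) = (91*(-150 + (-12)² + 5*(-12)))*(-22*7) = (91*(-150 + 144 - 60))*(-154) = (91*(-66))*(-154) = -6006*(-154) = 924924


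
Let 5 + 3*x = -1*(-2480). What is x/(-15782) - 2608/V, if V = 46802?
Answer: -39885553/369314582 ≈ -0.10800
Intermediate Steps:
x = 825 (x = -5/3 + (-1*(-2480))/3 = -5/3 + (⅓)*2480 = -5/3 + 2480/3 = 825)
x/(-15782) - 2608/V = 825/(-15782) - 2608/46802 = 825*(-1/15782) - 2608*1/46802 = -825/15782 - 1304/23401 = -39885553/369314582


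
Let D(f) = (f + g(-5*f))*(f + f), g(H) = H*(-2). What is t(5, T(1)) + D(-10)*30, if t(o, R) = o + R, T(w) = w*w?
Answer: 66006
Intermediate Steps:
g(H) = -2*H
T(w) = w²
D(f) = 22*f² (D(f) = (f - (-10)*f)*(f + f) = (f + 10*f)*(2*f) = (11*f)*(2*f) = 22*f²)
t(o, R) = R + o
t(5, T(1)) + D(-10)*30 = (1² + 5) + (22*(-10)²)*30 = (1 + 5) + (22*100)*30 = 6 + 2200*30 = 6 + 66000 = 66006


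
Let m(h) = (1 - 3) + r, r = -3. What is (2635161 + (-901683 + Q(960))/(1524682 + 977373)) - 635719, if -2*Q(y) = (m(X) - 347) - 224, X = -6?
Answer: 1000542590383/500411 ≈ 1.9994e+6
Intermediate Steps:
m(h) = -5 (m(h) = (1 - 3) - 3 = -2 - 3 = -5)
Q(y) = 288 (Q(y) = -((-5 - 347) - 224)/2 = -(-352 - 224)/2 = -½*(-576) = 288)
(2635161 + (-901683 + Q(960))/(1524682 + 977373)) - 635719 = (2635161 + (-901683 + 288)/(1524682 + 977373)) - 635719 = (2635161 - 901395/2502055) - 635719 = (2635161 - 901395*1/2502055) - 635719 = (2635161 - 180279/500411) - 635719 = 1318663370892/500411 - 635719 = 1000542590383/500411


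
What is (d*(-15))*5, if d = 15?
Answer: -1125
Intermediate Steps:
(d*(-15))*5 = (15*(-15))*5 = -225*5 = -1125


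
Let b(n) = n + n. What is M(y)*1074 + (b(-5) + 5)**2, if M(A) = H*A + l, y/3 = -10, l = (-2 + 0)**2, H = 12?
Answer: -382319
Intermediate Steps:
b(n) = 2*n
l = 4 (l = (-2)**2 = 4)
y = -30 (y = 3*(-10) = -30)
M(A) = 4 + 12*A (M(A) = 12*A + 4 = 4 + 12*A)
M(y)*1074 + (b(-5) + 5)**2 = (4 + 12*(-30))*1074 + (2*(-5) + 5)**2 = (4 - 360)*1074 + (-10 + 5)**2 = -356*1074 + (-5)**2 = -382344 + 25 = -382319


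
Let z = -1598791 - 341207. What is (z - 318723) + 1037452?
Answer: -1221269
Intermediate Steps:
z = -1939998
(z - 318723) + 1037452 = (-1939998 - 318723) + 1037452 = -2258721 + 1037452 = -1221269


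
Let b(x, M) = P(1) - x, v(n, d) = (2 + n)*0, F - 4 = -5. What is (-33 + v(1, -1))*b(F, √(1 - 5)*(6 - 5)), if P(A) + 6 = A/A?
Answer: 132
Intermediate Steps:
P(A) = -5 (P(A) = -6 + A/A = -6 + 1 = -5)
F = -1 (F = 4 - 5 = -1)
v(n, d) = 0
b(x, M) = -5 - x
(-33 + v(1, -1))*b(F, √(1 - 5)*(6 - 5)) = (-33 + 0)*(-5 - 1*(-1)) = -33*(-5 + 1) = -33*(-4) = 132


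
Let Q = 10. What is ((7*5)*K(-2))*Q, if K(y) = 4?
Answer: 1400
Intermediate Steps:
((7*5)*K(-2))*Q = ((7*5)*4)*10 = (35*4)*10 = 140*10 = 1400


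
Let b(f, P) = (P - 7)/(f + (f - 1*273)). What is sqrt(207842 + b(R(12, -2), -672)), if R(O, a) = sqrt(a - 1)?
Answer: sqrt((56741545 - 415684*I*sqrt(3))/(273 - 2*I*sqrt(3))) ≈ 455.9 + 0.e-5*I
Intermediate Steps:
R(O, a) = sqrt(-1 + a)
b(f, P) = (-7 + P)/(-273 + 2*f) (b(f, P) = (-7 + P)/(f + (f - 273)) = (-7 + P)/(f + (-273 + f)) = (-7 + P)/(-273 + 2*f))
sqrt(207842 + b(R(12, -2), -672)) = sqrt(207842 + (-7 - 672)/(-273 + 2*sqrt(-1 - 2))) = sqrt(207842 - 679/(-273 + 2*sqrt(-3))) = sqrt(207842 - 679/(-273 + 2*(I*sqrt(3)))) = sqrt(207842 - 679/(-273 + 2*I*sqrt(3)))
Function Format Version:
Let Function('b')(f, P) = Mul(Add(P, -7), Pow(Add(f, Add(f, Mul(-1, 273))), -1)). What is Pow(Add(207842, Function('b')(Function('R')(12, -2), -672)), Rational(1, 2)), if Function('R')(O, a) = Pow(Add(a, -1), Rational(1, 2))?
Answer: Pow(Mul(Pow(Add(273, Mul(-2, I, Pow(3, Rational(1, 2)))), -1), Add(56741545, Mul(-415684, I, Pow(3, Rational(1, 2))))), Rational(1, 2)) ≈ Add(455.90, Mul(0.e-5, I))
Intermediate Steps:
Function('R')(O, a) = Pow(Add(-1, a), Rational(1, 2))
Function('b')(f, P) = Mul(Pow(Add(-273, Mul(2, f)), -1), Add(-7, P)) (Function('b')(f, P) = Mul(Add(-7, P), Pow(Add(f, Add(f, -273)), -1)) = Mul(Add(-7, P), Pow(Add(f, Add(-273, f)), -1)) = Mul(Add(-7, P), Pow(Add(-273, Mul(2, f)), -1)) = Mul(Pow(Add(-273, Mul(2, f)), -1), Add(-7, P)))
Pow(Add(207842, Function('b')(Function('R')(12, -2), -672)), Rational(1, 2)) = Pow(Add(207842, Mul(Pow(Add(-273, Mul(2, Pow(Add(-1, -2), Rational(1, 2)))), -1), Add(-7, -672))), Rational(1, 2)) = Pow(Add(207842, Mul(Pow(Add(-273, Mul(2, Pow(-3, Rational(1, 2)))), -1), -679)), Rational(1, 2)) = Pow(Add(207842, Mul(Pow(Add(-273, Mul(2, Mul(I, Pow(3, Rational(1, 2))))), -1), -679)), Rational(1, 2)) = Pow(Add(207842, Mul(Pow(Add(-273, Mul(2, I, Pow(3, Rational(1, 2)))), -1), -679)), Rational(1, 2)) = Pow(Add(207842, Mul(-679, Pow(Add(-273, Mul(2, I, Pow(3, Rational(1, 2)))), -1))), Rational(1, 2))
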